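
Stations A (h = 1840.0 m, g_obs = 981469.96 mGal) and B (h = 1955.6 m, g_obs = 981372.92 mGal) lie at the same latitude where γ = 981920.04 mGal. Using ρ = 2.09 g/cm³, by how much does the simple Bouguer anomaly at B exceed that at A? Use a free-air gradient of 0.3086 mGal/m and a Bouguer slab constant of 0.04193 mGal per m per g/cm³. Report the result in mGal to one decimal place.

-71.5

Δg_SB(A) = 981469.96 − 981920.04 + 0.3086×1840.0 − 0.04193×2.09×1840.0 = -43.50 mGal
Δg_SB(B) = 981372.92 − 981920.04 + 0.3086×1955.6 − 0.04193×2.09×1955.6 = -115.00 mGal
Difference = -115.00 − (-43.50) = -71.50 mGal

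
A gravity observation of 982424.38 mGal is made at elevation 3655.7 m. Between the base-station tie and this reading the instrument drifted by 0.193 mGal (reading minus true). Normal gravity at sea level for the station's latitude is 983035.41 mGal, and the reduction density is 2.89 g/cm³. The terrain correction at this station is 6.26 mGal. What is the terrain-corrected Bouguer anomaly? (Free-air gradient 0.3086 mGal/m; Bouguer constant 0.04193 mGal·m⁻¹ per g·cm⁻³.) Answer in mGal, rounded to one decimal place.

80.2

Drift-corrected reading = 982424.38 − (0.193) = 982424.187 mGal
Free-air correction = 0.3086 × 3655.7 = 1128.15 mGal
Free-air anomaly = 982424.187 − 983035.41 + (1128.15) = 516.927 mGal
Bouguer slab correction = 0.04193 × 2.89 × 3655.7 = 442.99 mGal
Simple Bouguer anomaly = 516.927 − (442.99) = 73.937 mGal
Complete Bouguer anomaly = 73.937 + 6.26 = 80.197 mGal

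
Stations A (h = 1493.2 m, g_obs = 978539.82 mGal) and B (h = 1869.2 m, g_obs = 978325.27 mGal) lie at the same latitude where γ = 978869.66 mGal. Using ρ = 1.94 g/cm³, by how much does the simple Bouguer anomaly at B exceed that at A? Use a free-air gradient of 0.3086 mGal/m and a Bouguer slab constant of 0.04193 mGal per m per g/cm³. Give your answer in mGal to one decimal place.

Δg_SB(A) = 978539.82 − 978869.66 + 0.3086×1493.2 − 0.04193×1.94×1493.2 = 9.50 mGal
Δg_SB(B) = 978325.27 − 978869.66 + 0.3086×1869.2 − 0.04193×1.94×1869.2 = -119.60 mGal
Difference = -119.60 − (9.50) = -129.10 mGal

-129.1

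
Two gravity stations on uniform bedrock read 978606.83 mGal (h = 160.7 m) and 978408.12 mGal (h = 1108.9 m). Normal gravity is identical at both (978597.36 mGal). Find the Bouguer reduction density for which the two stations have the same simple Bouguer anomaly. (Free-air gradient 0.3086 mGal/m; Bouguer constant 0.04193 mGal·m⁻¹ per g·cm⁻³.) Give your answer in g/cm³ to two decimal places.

Δg_obs = 978408.12 − 978606.83 = -198.71 mGal over Δh = 1108.9 − 160.7 = 948.2 m
Equal Bouguer anomalies ⇒ Δg_obs + (0.3086 − 0.04193ρ)·Δh = 0
0.3086 − 0.04193ρ = −Δg_obs/Δh = 0.20957
ρ = (0.3086 − 0.20957) / 0.04193 = 2.36 g/cm³

2.36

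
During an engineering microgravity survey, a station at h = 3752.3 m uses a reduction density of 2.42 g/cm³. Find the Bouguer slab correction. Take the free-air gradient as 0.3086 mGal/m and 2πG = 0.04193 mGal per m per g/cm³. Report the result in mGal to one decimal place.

Bouguer slab correction = 0.04193 × 2.42 × 3752.3 = 380.7 mGal

380.7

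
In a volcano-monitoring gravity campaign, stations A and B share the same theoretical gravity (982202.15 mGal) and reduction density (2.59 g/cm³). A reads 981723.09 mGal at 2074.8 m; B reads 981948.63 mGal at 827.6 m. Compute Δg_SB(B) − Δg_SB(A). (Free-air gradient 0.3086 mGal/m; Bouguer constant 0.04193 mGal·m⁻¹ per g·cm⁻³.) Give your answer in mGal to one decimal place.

-23.9

Δg_SB(A) = 981723.09 − 982202.15 + 0.3086×2074.8 − 0.04193×2.59×2074.8 = -64.10 mGal
Δg_SB(B) = 981948.63 − 982202.15 + 0.3086×827.6 − 0.04193×2.59×827.6 = -88.00 mGal
Difference = -88.00 − (-64.10) = -23.90 mGal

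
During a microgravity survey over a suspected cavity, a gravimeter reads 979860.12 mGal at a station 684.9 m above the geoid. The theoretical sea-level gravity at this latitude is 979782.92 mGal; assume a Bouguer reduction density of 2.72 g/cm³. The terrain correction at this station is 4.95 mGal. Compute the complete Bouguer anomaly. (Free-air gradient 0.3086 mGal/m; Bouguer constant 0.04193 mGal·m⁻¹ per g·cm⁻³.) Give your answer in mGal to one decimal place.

215.4

Free-air correction = 0.3086 × 684.9 = 211.36 mGal
Free-air anomaly = 979860.12 − 979782.92 + (211.36) = 288.56 mGal
Bouguer slab correction = 0.04193 × 2.72 × 684.9 = 78.11 mGal
Simple Bouguer anomaly = 288.56 − (78.11) = 210.45 mGal
Complete Bouguer anomaly = 210.45 + 4.95 = 215.40 mGal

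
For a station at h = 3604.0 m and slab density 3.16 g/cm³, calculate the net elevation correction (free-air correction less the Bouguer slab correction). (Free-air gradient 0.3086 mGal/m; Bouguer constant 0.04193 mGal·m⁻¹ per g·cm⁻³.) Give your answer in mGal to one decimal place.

634.7

Combined gradient = 0.3086 − 0.04193 × 3.16 = 0.1761012 mGal/m
Combined elevation correction = 0.1761012 × 3604.0 = 634.7 mGal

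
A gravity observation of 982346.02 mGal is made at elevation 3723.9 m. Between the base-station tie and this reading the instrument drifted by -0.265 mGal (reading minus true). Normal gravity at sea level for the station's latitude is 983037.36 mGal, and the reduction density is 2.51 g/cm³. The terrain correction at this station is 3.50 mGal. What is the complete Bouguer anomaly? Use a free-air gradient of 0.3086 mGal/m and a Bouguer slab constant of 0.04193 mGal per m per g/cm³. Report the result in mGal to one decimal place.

69.7

Drift-corrected reading = 982346.02 − (-0.265) = 982346.285 mGal
Free-air correction = 0.3086 × 3723.9 = 1149.20 mGal
Free-air anomaly = 982346.285 − 983037.36 + (1149.20) = 458.125 mGal
Bouguer slab correction = 0.04193 × 2.51 × 3723.9 = 391.92 mGal
Simple Bouguer anomaly = 458.125 − (391.92) = 66.205 mGal
Complete Bouguer anomaly = 66.205 + 3.50 = 69.705 mGal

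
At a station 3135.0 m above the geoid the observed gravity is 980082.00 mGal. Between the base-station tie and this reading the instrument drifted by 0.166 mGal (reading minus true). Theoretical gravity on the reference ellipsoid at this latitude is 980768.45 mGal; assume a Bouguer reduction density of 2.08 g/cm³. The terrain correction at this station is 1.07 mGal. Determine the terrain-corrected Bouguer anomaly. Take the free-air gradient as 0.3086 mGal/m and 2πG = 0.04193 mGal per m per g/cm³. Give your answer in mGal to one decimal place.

Drift-corrected reading = 980082.00 − (0.166) = 980081.834 mGal
Free-air correction = 0.3086 × 3135.0 = 967.46 mGal
Free-air anomaly = 980081.834 − 980768.45 + (967.46) = 280.844 mGal
Bouguer slab correction = 0.04193 × 2.08 × 3135.0 = 273.42 mGal
Simple Bouguer anomaly = 280.844 − (273.42) = 7.424 mGal
Complete Bouguer anomaly = 7.424 + 1.07 = 8.494 mGal

8.5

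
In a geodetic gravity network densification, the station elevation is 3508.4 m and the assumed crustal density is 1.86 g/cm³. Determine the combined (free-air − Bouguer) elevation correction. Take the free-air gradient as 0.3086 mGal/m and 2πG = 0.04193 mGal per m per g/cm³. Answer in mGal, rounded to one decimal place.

809.1

Combined gradient = 0.3086 − 0.04193 × 1.86 = 0.2306102 mGal/m
Combined elevation correction = 0.2306102 × 3508.4 = 809.1 mGal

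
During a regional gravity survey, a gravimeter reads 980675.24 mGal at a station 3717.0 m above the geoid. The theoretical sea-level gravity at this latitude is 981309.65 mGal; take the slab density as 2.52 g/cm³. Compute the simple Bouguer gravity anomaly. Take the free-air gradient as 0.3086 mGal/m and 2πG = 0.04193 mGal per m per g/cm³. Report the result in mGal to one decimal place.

Free-air correction = 0.3086 × 3717.0 = 1147.07 mGal
Free-air anomaly = 980675.24 − 981309.65 + (1147.07) = 512.66 mGal
Bouguer slab correction = 0.04193 × 2.52 × 3717.0 = 392.75 mGal
Simple Bouguer anomaly = 512.66 − (392.75) = 119.91 mGal

119.9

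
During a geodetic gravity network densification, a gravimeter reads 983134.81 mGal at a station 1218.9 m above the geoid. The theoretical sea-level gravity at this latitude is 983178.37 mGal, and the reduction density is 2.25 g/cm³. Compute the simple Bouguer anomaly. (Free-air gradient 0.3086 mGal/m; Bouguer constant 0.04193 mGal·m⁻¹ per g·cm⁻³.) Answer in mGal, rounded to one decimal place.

Free-air correction = 0.3086 × 1218.9 = 376.15 mGal
Free-air anomaly = 983134.81 − 983178.37 + (376.15) = 332.59 mGal
Bouguer slab correction = 0.04193 × 2.25 × 1218.9 = 114.99 mGal
Simple Bouguer anomaly = 332.59 − (114.99) = 217.60 mGal

217.6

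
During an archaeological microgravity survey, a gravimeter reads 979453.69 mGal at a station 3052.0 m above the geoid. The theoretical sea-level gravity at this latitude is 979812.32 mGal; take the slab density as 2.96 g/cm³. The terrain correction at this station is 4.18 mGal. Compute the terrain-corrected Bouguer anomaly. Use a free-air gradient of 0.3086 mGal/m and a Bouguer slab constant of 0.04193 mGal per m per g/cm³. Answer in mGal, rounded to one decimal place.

Free-air correction = 0.3086 × 3052.0 = 941.85 mGal
Free-air anomaly = 979453.69 − 979812.32 + (941.85) = 583.22 mGal
Bouguer slab correction = 0.04193 × 2.96 × 3052.0 = 378.79 mGal
Simple Bouguer anomaly = 583.22 − (378.79) = 204.43 mGal
Complete Bouguer anomaly = 204.43 + 4.18 = 208.61 mGal

208.6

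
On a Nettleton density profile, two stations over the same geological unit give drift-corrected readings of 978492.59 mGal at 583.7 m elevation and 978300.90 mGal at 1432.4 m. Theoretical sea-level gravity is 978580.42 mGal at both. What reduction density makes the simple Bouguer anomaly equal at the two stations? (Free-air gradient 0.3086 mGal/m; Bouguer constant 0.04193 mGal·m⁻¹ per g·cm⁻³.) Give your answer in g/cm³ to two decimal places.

1.97

Δg_obs = 978300.90 − 978492.59 = -191.69 mGal over Δh = 1432.4 − 583.7 = 848.7 m
Equal Bouguer anomalies ⇒ Δg_obs + (0.3086 − 0.04193ρ)·Δh = 0
0.3086 − 0.04193ρ = −Δg_obs/Δh = 0.22586
ρ = (0.3086 − 0.22586) / 0.04193 = 1.97 g/cm³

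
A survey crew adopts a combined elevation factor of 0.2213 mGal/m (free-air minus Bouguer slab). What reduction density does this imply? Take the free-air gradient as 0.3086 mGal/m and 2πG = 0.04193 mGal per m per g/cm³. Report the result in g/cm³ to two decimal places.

0.2213 = 0.3086 − 0.04193 × ρ
ρ = (0.3086 − 0.2213) / 0.04193 = 2.08 g/cm³

2.08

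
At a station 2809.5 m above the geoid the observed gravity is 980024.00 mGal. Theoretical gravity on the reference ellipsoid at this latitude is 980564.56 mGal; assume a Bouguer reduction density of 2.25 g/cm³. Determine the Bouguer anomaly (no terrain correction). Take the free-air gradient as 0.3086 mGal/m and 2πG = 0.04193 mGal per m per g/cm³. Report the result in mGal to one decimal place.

61.4

Free-air correction = 0.3086 × 2809.5 = 867.01 mGal
Free-air anomaly = 980024.00 − 980564.56 + (867.01) = 326.45 mGal
Bouguer slab correction = 0.04193 × 2.25 × 2809.5 = 265.06 mGal
Simple Bouguer anomaly = 326.45 − (265.06) = 61.39 mGal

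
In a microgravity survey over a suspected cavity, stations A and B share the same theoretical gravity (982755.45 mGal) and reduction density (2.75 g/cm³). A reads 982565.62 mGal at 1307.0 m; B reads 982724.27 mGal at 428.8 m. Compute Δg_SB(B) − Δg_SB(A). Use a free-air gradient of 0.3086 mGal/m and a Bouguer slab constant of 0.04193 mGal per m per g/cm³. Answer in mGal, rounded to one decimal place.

Δg_SB(A) = 982565.62 − 982755.45 + 0.3086×1307.0 − 0.04193×2.75×1307.0 = 62.80 mGal
Δg_SB(B) = 982724.27 − 982755.45 + 0.3086×428.8 − 0.04193×2.75×428.8 = 51.70 mGal
Difference = 51.70 − (62.80) = -11.10 mGal

-11.1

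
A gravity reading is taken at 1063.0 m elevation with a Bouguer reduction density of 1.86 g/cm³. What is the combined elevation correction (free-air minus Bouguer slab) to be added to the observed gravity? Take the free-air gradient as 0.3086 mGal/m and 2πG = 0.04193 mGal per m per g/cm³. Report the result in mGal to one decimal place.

Combined gradient = 0.3086 − 0.04193 × 1.86 = 0.2306102 mGal/m
Combined elevation correction = 0.2306102 × 1063.0 = 245.1 mGal

245.1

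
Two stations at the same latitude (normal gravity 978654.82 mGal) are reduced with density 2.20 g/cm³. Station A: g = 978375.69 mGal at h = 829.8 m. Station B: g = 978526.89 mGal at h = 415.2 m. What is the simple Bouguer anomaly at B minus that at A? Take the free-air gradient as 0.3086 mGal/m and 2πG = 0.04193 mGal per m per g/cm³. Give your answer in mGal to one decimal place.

61.5

Δg_SB(A) = 978375.69 − 978654.82 + 0.3086×829.8 − 0.04193×2.20×829.8 = -99.60 mGal
Δg_SB(B) = 978526.89 − 978654.82 + 0.3086×415.2 − 0.04193×2.20×415.2 = -38.10 mGal
Difference = -38.10 − (-99.60) = 61.50 mGal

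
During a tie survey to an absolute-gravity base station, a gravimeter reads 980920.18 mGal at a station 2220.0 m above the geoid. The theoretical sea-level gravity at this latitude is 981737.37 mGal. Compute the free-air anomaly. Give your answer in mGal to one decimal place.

-132.1

Free-air correction = 0.3086 × 2220.0 = 685.09 mGal
Free-air anomaly = 980920.18 − 981737.37 + (685.09) = -132.10 mGal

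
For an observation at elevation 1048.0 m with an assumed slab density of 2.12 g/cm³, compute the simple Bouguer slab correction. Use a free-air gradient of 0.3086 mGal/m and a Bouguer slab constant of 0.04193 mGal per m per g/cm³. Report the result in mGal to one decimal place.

93.2

Bouguer slab correction = 0.04193 × 2.12 × 1048.0 = 93.2 mGal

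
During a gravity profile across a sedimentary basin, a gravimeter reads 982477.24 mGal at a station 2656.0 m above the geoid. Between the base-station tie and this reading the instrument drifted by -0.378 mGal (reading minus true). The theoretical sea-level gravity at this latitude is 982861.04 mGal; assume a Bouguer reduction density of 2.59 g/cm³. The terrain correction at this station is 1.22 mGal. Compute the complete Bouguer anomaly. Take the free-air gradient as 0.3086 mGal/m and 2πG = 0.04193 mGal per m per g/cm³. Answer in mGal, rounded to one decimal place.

Drift-corrected reading = 982477.24 − (-0.378) = 982477.618 mGal
Free-air correction = 0.3086 × 2656.0 = 819.64 mGal
Free-air anomaly = 982477.618 − 982861.04 + (819.64) = 436.218 mGal
Bouguer slab correction = 0.04193 × 2.59 × 2656.0 = 288.44 mGal
Simple Bouguer anomaly = 436.218 − (288.44) = 147.778 mGal
Complete Bouguer anomaly = 147.778 + 1.22 = 148.998 mGal

149.0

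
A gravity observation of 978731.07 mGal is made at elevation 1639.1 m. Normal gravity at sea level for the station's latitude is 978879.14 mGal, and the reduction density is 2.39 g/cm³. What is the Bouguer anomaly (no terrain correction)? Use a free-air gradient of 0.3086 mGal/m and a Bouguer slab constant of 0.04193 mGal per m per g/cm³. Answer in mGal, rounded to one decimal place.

Free-air correction = 0.3086 × 1639.1 = 505.83 mGal
Free-air anomaly = 978731.07 − 978879.14 + (505.83) = 357.76 mGal
Bouguer slab correction = 0.04193 × 2.39 × 1639.1 = 164.26 mGal
Simple Bouguer anomaly = 357.76 − (164.26) = 193.50 mGal

193.5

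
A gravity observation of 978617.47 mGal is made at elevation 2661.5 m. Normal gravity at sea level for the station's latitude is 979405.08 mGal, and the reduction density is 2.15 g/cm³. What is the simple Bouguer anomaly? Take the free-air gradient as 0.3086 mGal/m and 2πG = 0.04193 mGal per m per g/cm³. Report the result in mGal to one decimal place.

-206.2

Free-air correction = 0.3086 × 2661.5 = 821.34 mGal
Free-air anomaly = 978617.47 − 979405.08 + (821.34) = 33.73 mGal
Bouguer slab correction = 0.04193 × 2.15 × 2661.5 = 239.93 mGal
Simple Bouguer anomaly = 33.73 − (239.93) = -206.20 mGal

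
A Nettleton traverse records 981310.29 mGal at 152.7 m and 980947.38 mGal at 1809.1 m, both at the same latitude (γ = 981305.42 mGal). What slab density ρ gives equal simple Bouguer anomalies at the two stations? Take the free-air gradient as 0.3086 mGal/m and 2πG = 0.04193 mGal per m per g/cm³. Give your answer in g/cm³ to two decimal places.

2.13

Δg_obs = 980947.38 − 981310.29 = -362.91 mGal over Δh = 1809.1 − 152.7 = 1656.4 m
Equal Bouguer anomalies ⇒ Δg_obs + (0.3086 − 0.04193ρ)·Δh = 0
0.3086 − 0.04193ρ = −Δg_obs/Δh = 0.21910
ρ = (0.3086 − 0.21910) / 0.04193 = 2.13 g/cm³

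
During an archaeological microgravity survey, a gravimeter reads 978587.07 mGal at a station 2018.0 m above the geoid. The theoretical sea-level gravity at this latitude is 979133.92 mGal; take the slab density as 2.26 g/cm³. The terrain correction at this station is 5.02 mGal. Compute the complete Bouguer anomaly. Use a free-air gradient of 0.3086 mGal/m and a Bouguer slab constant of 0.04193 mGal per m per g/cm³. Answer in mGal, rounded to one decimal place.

Free-air correction = 0.3086 × 2018.0 = 622.75 mGal
Free-air anomaly = 978587.07 − 979133.92 + (622.75) = 75.90 mGal
Bouguer slab correction = 0.04193 × 2.26 × 2018.0 = 191.23 mGal
Simple Bouguer anomaly = 75.90 − (191.23) = -115.33 mGal
Complete Bouguer anomaly = -115.33 + 5.02 = -110.31 mGal

-110.3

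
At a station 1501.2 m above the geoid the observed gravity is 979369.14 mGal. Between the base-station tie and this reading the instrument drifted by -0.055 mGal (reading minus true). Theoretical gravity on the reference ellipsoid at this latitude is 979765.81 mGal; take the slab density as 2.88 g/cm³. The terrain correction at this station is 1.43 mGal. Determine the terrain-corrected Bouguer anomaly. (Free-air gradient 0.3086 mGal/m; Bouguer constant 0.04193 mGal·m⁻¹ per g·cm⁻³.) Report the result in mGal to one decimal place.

-113.2

Drift-corrected reading = 979369.14 − (-0.055) = 979369.195 mGal
Free-air correction = 0.3086 × 1501.2 = 463.27 mGal
Free-air anomaly = 979369.195 − 979765.81 + (463.27) = 66.655 mGal
Bouguer slab correction = 0.04193 × 2.88 × 1501.2 = 181.28 mGal
Simple Bouguer anomaly = 66.655 − (181.28) = -114.625 mGal
Complete Bouguer anomaly = -114.625 + 1.43 = -113.195 mGal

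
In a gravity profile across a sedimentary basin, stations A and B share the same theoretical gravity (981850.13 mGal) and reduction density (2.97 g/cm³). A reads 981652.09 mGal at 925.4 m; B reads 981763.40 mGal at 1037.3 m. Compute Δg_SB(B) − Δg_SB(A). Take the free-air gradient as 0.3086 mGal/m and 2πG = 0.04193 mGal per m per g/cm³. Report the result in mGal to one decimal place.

131.9

Δg_SB(A) = 981652.09 − 981850.13 + 0.3086×925.4 − 0.04193×2.97×925.4 = -27.70 mGal
Δg_SB(B) = 981763.40 − 981850.13 + 0.3086×1037.3 − 0.04193×2.97×1037.3 = 104.20 mGal
Difference = 104.20 − (-27.70) = 131.90 mGal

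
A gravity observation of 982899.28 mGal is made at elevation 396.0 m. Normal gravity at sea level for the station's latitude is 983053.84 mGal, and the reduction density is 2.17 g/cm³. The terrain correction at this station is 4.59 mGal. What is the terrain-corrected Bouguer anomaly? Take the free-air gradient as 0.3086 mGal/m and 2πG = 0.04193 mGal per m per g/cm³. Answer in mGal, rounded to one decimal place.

Free-air correction = 0.3086 × 396.0 = 122.21 mGal
Free-air anomaly = 982899.28 − 983053.84 + (122.21) = -32.35 mGal
Bouguer slab correction = 0.04193 × 2.17 × 396.0 = 36.03 mGal
Simple Bouguer anomaly = -32.35 − (36.03) = -68.38 mGal
Complete Bouguer anomaly = -68.38 + 4.59 = -63.79 mGal

-63.8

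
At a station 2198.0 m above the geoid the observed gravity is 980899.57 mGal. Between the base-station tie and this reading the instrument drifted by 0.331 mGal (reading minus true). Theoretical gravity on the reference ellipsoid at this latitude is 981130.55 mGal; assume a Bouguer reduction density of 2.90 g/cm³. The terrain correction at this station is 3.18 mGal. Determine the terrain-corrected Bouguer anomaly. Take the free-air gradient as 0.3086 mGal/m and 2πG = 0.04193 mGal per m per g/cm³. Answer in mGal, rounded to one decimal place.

182.9

Drift-corrected reading = 980899.57 − (0.331) = 980899.239 mGal
Free-air correction = 0.3086 × 2198.0 = 678.30 mGal
Free-air anomaly = 980899.239 − 981130.55 + (678.30) = 446.989 mGal
Bouguer slab correction = 0.04193 × 2.90 × 2198.0 = 267.27 mGal
Simple Bouguer anomaly = 446.989 − (267.27) = 179.719 mGal
Complete Bouguer anomaly = 179.719 + 3.18 = 182.899 mGal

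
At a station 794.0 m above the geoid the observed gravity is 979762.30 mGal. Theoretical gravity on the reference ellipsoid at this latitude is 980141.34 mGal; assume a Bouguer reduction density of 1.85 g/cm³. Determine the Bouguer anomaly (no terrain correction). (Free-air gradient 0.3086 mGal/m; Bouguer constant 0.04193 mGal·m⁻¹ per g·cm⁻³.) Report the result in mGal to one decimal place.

Free-air correction = 0.3086 × 794.0 = 245.03 mGal
Free-air anomaly = 979762.30 − 980141.34 + (245.03) = -134.01 mGal
Bouguer slab correction = 0.04193 × 1.85 × 794.0 = 61.59 mGal
Simple Bouguer anomaly = -134.01 − (61.59) = -195.60 mGal

-195.6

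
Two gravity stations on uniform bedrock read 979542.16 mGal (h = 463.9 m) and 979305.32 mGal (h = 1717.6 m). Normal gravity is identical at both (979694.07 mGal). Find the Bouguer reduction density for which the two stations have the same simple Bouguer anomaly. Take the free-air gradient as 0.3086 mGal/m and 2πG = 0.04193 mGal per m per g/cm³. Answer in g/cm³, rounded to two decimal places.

2.85

Δg_obs = 979305.32 − 979542.16 = -236.84 mGal over Δh = 1717.6 − 463.9 = 1253.7 m
Equal Bouguer anomalies ⇒ Δg_obs + (0.3086 − 0.04193ρ)·Δh = 0
0.3086 − 0.04193ρ = −Δg_obs/Δh = 0.18891
ρ = (0.3086 − 0.18891) / 0.04193 = 2.85 g/cm³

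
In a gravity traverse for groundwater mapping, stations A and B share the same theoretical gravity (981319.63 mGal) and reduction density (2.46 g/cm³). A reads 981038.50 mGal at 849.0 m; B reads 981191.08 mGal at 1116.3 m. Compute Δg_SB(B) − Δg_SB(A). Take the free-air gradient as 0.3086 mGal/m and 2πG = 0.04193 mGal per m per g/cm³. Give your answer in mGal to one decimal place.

Δg_SB(A) = 981038.50 − 981319.63 + 0.3086×849.0 − 0.04193×2.46×849.0 = -106.70 mGal
Δg_SB(B) = 981191.08 − 981319.63 + 0.3086×1116.3 − 0.04193×2.46×1116.3 = 100.80 mGal
Difference = 100.80 − (-106.70) = 207.50 mGal

207.5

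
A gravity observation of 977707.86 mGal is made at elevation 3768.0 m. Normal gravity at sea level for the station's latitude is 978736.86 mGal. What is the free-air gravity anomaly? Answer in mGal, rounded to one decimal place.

Free-air correction = 0.3086 × 3768.0 = 1162.80 mGal
Free-air anomaly = 977707.86 − 978736.86 + (1162.80) = 133.80 mGal

133.8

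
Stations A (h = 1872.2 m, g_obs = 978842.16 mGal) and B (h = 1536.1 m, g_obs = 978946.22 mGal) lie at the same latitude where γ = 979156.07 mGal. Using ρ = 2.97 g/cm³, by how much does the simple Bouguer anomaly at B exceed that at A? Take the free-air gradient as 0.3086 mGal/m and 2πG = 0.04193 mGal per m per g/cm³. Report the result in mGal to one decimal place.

Δg_SB(A) = 978842.16 − 979156.07 + 0.3086×1872.2 − 0.04193×2.97×1872.2 = 30.70 mGal
Δg_SB(B) = 978946.22 − 979156.07 + 0.3086×1536.1 − 0.04193×2.97×1536.1 = 72.90 mGal
Difference = 72.90 − (30.70) = 42.20 mGal

42.2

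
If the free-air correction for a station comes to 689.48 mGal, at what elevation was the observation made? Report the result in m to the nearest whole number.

h = 689.48 / 0.3086 = 2234.22 m

2234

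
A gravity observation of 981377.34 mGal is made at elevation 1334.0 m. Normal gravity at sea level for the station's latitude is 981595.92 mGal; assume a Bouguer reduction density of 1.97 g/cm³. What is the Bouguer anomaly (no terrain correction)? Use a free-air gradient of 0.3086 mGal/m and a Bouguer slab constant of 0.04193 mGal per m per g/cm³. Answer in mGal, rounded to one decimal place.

82.9

Free-air correction = 0.3086 × 1334.0 = 411.67 mGal
Free-air anomaly = 981377.34 − 981595.92 + (411.67) = 193.09 mGal
Bouguer slab correction = 0.04193 × 1.97 × 1334.0 = 110.19 mGal
Simple Bouguer anomaly = 193.09 − (110.19) = 82.90 mGal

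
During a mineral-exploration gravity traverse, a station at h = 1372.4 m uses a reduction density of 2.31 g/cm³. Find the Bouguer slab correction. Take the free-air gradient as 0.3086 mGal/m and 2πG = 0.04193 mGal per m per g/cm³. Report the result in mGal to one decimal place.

132.9

Bouguer slab correction = 0.04193 × 2.31 × 1372.4 = 132.9 mGal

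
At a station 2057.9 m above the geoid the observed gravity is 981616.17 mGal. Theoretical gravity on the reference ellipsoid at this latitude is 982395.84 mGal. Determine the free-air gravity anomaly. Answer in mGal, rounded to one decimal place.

-144.6

Free-air correction = 0.3086 × 2057.9 = 635.07 mGal
Free-air anomaly = 981616.17 − 982395.84 + (635.07) = -144.60 mGal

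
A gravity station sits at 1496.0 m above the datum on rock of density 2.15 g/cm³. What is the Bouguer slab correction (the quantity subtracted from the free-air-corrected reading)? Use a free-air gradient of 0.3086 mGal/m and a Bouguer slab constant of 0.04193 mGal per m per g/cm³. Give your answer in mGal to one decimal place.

134.9

Bouguer slab correction = 0.04193 × 2.15 × 1496.0 = 134.9 mGal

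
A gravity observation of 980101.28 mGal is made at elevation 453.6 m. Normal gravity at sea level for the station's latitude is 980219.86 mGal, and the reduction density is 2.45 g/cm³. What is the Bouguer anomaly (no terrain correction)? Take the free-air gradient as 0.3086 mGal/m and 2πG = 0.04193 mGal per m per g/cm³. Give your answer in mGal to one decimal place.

-25.2

Free-air correction = 0.3086 × 453.6 = 139.98 mGal
Free-air anomaly = 980101.28 − 980219.86 + (139.98) = 21.40 mGal
Bouguer slab correction = 0.04193 × 2.45 × 453.6 = 46.60 mGal
Simple Bouguer anomaly = 21.40 − (46.60) = -25.20 mGal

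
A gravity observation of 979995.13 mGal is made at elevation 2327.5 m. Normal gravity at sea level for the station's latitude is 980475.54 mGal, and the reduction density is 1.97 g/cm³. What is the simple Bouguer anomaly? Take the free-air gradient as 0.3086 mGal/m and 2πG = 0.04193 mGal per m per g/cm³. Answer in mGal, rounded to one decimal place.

45.6

Free-air correction = 0.3086 × 2327.5 = 718.27 mGal
Free-air anomaly = 979995.13 − 980475.54 + (718.27) = 237.86 mGal
Bouguer slab correction = 0.04193 × 1.97 × 2327.5 = 192.26 mGal
Simple Bouguer anomaly = 237.86 − (192.26) = 45.60 mGal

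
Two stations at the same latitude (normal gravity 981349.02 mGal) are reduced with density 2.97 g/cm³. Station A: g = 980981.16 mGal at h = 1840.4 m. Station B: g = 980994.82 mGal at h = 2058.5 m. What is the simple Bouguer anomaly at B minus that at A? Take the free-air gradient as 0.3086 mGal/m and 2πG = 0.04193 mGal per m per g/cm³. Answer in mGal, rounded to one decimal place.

53.8

Δg_SB(A) = 980981.16 − 981349.02 + 0.3086×1840.4 − 0.04193×2.97×1840.4 = -29.10 mGal
Δg_SB(B) = 980994.82 − 981349.02 + 0.3086×2058.5 − 0.04193×2.97×2058.5 = 24.70 mGal
Difference = 24.70 − (-29.10) = 53.80 mGal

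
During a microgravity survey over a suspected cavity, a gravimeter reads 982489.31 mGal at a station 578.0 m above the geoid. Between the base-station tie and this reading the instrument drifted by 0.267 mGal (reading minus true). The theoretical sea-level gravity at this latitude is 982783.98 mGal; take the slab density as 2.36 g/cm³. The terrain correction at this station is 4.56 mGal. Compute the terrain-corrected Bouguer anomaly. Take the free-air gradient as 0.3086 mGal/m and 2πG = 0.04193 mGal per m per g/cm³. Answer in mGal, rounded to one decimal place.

-169.2

Drift-corrected reading = 982489.31 − (0.267) = 982489.043 mGal
Free-air correction = 0.3086 × 578.0 = 178.37 mGal
Free-air anomaly = 982489.043 − 982783.98 + (178.37) = -116.567 mGal
Bouguer slab correction = 0.04193 × 2.36 × 578.0 = 57.20 mGal
Simple Bouguer anomaly = -116.567 − (57.20) = -173.767 mGal
Complete Bouguer anomaly = -173.767 + 4.56 = -169.207 mGal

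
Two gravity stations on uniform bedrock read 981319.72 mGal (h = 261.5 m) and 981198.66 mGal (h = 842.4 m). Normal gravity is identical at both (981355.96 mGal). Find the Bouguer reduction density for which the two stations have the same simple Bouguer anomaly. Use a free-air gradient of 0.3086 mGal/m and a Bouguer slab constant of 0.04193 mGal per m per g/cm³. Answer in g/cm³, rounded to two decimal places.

2.39

Δg_obs = 981198.66 − 981319.72 = -121.06 mGal over Δh = 842.4 − 261.5 = 580.9 m
Equal Bouguer anomalies ⇒ Δg_obs + (0.3086 − 0.04193ρ)·Δh = 0
0.3086 − 0.04193ρ = −Δg_obs/Δh = 0.20840
ρ = (0.3086 − 0.20840) / 0.04193 = 2.39 g/cm³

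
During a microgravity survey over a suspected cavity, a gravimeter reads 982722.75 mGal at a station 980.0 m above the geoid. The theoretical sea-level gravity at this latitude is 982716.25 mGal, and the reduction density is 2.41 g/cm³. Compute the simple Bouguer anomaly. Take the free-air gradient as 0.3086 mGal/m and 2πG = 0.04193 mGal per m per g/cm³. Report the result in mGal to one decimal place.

Free-air correction = 0.3086 × 980.0 = 302.43 mGal
Free-air anomaly = 982722.75 − 982716.25 + (302.43) = 308.93 mGal
Bouguer slab correction = 0.04193 × 2.41 × 980.0 = 99.03 mGal
Simple Bouguer anomaly = 308.93 − (99.03) = 209.90 mGal

209.9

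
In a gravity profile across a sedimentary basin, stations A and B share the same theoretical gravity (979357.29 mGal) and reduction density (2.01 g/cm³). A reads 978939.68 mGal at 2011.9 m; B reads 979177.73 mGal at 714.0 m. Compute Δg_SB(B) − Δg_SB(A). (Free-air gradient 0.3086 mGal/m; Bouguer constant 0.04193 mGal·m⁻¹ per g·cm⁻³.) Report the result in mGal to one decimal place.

-53.1

Δg_SB(A) = 978939.68 − 979357.29 + 0.3086×2011.9 − 0.04193×2.01×2011.9 = 33.70 mGal
Δg_SB(B) = 979177.73 − 979357.29 + 0.3086×714.0 − 0.04193×2.01×714.0 = -19.40 mGal
Difference = -19.40 − (33.70) = -53.10 mGal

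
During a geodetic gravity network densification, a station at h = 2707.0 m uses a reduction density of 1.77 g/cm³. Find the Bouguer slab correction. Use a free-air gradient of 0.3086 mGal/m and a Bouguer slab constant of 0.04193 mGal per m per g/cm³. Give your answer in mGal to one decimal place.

Bouguer slab correction = 0.04193 × 1.77 × 2707.0 = 200.9 mGal

200.9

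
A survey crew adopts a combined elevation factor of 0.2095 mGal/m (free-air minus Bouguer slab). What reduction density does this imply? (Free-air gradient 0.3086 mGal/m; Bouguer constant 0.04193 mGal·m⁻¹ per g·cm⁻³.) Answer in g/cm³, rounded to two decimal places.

0.2095 = 0.3086 − 0.04193 × ρ
ρ = (0.3086 − 0.2095) / 0.04193 = 2.36 g/cm³

2.36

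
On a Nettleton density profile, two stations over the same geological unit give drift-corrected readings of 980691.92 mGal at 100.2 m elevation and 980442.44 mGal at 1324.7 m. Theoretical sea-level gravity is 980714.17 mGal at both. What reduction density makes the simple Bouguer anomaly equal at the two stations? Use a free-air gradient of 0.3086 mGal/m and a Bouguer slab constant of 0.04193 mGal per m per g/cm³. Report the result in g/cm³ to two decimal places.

Δg_obs = 980442.44 − 980691.92 = -249.48 mGal over Δh = 1324.7 − 100.2 = 1224.5 m
Equal Bouguer anomalies ⇒ Δg_obs + (0.3086 − 0.04193ρ)·Δh = 0
0.3086 − 0.04193ρ = −Δg_obs/Δh = 0.20374
ρ = (0.3086 − 0.20374) / 0.04193 = 2.50 g/cm³

2.50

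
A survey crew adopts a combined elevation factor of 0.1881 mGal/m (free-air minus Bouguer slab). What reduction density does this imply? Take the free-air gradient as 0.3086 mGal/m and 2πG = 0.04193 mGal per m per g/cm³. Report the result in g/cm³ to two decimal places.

0.1881 = 0.3086 − 0.04193 × ρ
ρ = (0.3086 − 0.1881) / 0.04193 = 2.87 g/cm³

2.87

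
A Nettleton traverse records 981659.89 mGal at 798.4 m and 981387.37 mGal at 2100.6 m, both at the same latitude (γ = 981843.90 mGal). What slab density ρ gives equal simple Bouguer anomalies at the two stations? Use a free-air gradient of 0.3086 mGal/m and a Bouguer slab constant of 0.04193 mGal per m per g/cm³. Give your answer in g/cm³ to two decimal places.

2.37

Δg_obs = 981387.37 − 981659.89 = -272.52 mGal over Δh = 2100.6 − 798.4 = 1302.2 m
Equal Bouguer anomalies ⇒ Δg_obs + (0.3086 − 0.04193ρ)·Δh = 0
0.3086 − 0.04193ρ = −Δg_obs/Δh = 0.20928
ρ = (0.3086 − 0.20928) / 0.04193 = 2.37 g/cm³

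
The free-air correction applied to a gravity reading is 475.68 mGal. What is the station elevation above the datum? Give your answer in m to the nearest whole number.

1541

h = 475.68 / 0.3086 = 1541.41 m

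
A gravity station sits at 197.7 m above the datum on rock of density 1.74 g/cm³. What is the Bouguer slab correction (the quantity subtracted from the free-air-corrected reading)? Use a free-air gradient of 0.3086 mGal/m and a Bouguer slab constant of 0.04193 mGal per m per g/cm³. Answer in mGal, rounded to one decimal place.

14.4

Bouguer slab correction = 0.04193 × 1.74 × 197.7 = 14.4 mGal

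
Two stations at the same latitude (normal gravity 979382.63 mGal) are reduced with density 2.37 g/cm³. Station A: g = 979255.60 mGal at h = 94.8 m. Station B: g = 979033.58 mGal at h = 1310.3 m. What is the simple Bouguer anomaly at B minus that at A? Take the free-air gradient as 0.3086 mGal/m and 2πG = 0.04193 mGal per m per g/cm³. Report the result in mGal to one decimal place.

32.3

Δg_SB(A) = 979255.60 − 979382.63 + 0.3086×94.8 − 0.04193×2.37×94.8 = -107.20 mGal
Δg_SB(B) = 979033.58 − 979382.63 + 0.3086×1310.3 − 0.04193×2.37×1310.3 = -74.90 mGal
Difference = -74.90 − (-107.20) = 32.30 mGal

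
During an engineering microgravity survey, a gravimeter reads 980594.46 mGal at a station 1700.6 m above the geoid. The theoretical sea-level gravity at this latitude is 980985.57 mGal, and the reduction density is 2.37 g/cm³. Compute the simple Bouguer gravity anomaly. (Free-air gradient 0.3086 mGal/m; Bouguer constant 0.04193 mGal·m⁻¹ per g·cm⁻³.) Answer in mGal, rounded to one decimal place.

-35.3

Free-air correction = 0.3086 × 1700.6 = 524.81 mGal
Free-air anomaly = 980594.46 − 980985.57 + (524.81) = 133.70 mGal
Bouguer slab correction = 0.04193 × 2.37 × 1700.6 = 169.00 mGal
Simple Bouguer anomaly = 133.70 − (169.00) = -35.30 mGal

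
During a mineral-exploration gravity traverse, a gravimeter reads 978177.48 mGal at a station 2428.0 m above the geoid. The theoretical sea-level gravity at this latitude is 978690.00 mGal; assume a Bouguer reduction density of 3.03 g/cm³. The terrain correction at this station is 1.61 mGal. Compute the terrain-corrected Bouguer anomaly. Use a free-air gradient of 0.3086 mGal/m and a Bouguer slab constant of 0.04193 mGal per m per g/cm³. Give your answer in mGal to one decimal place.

-70.1

Free-air correction = 0.3086 × 2428.0 = 749.28 mGal
Free-air anomaly = 978177.48 − 978690.00 + (749.28) = 236.76 mGal
Bouguer slab correction = 0.04193 × 3.03 × 2428.0 = 308.47 mGal
Simple Bouguer anomaly = 236.76 − (308.47) = -71.71 mGal
Complete Bouguer anomaly = -71.71 + 1.61 = -70.10 mGal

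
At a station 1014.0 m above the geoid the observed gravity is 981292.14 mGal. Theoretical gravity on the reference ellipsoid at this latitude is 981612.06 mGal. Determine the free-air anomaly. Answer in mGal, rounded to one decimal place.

-7.0

Free-air correction = 0.3086 × 1014.0 = 312.92 mGal
Free-air anomaly = 981292.14 − 981612.06 + (312.92) = -7.00 mGal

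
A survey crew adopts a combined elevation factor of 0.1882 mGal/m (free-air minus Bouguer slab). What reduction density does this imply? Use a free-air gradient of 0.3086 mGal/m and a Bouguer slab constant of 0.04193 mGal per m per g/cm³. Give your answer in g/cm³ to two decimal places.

2.87

0.1882 = 0.3086 − 0.04193 × ρ
ρ = (0.3086 − 0.1882) / 0.04193 = 2.87 g/cm³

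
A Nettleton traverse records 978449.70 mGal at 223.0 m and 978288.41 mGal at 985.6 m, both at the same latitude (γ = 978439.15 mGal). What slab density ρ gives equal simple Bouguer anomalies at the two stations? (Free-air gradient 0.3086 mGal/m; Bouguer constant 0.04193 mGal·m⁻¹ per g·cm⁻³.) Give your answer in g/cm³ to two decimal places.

Δg_obs = 978288.41 − 978449.70 = -161.29 mGal over Δh = 985.6 − 223.0 = 762.6 m
Equal Bouguer anomalies ⇒ Δg_obs + (0.3086 − 0.04193ρ)·Δh = 0
0.3086 − 0.04193ρ = −Δg_obs/Δh = 0.21150
ρ = (0.3086 − 0.21150) / 0.04193 = 2.32 g/cm³

2.32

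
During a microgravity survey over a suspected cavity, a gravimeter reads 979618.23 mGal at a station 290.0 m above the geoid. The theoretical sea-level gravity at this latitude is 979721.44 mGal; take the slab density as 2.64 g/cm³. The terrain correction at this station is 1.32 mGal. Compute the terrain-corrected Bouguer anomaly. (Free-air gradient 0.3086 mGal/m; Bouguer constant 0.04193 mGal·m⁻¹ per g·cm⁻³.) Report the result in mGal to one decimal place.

-44.5

Free-air correction = 0.3086 × 290.0 = 89.49 mGal
Free-air anomaly = 979618.23 − 979721.44 + (89.49) = -13.72 mGal
Bouguer slab correction = 0.04193 × 2.64 × 290.0 = 32.10 mGal
Simple Bouguer anomaly = -13.72 − (32.10) = -45.82 mGal
Complete Bouguer anomaly = -45.82 + 1.32 = -44.50 mGal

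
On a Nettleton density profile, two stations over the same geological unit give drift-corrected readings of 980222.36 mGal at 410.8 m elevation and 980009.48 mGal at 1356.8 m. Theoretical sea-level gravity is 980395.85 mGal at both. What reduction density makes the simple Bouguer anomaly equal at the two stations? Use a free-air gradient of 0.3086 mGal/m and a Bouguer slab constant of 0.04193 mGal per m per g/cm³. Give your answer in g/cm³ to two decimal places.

Δg_obs = 980009.48 − 980222.36 = -212.88 mGal over Δh = 1356.8 − 410.8 = 946.0 m
Equal Bouguer anomalies ⇒ Δg_obs + (0.3086 − 0.04193ρ)·Δh = 0
0.3086 − 0.04193ρ = −Δg_obs/Δh = 0.22503
ρ = (0.3086 − 0.22503) / 0.04193 = 1.99 g/cm³

1.99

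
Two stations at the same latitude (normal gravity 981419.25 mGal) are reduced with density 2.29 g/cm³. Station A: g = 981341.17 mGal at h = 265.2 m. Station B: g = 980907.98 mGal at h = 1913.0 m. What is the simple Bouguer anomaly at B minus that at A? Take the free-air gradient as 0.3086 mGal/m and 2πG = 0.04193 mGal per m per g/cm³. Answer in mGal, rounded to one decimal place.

Δg_SB(A) = 981341.17 − 981419.25 + 0.3086×265.2 − 0.04193×2.29×265.2 = -21.70 mGal
Δg_SB(B) = 980907.98 − 981419.25 + 0.3086×1913.0 − 0.04193×2.29×1913.0 = -104.60 mGal
Difference = -104.60 − (-21.70) = -82.90 mGal

-82.9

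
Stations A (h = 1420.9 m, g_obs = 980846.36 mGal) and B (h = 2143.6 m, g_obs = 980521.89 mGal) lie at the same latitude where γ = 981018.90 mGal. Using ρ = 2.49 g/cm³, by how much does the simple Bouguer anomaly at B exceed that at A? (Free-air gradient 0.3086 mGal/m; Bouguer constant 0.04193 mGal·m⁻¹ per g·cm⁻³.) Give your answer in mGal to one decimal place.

Δg_SB(A) = 980846.36 − 981018.90 + 0.3086×1420.9 − 0.04193×2.49×1420.9 = 117.60 mGal
Δg_SB(B) = 980521.89 − 981018.90 + 0.3086×2143.6 − 0.04193×2.49×2143.6 = -59.30 mGal
Difference = -59.30 − (117.60) = -176.90 mGal

-176.9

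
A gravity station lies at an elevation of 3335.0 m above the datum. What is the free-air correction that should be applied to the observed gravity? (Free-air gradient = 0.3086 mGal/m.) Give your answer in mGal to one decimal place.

1029.2

Free-air correction = 0.3086 × 3335.0 = 1029.2 mGal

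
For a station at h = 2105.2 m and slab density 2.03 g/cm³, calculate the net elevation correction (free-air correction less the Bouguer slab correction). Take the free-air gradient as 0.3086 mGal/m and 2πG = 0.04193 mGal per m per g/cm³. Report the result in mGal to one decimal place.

470.5

Combined gradient = 0.3086 − 0.04193 × 2.03 = 0.2234821 mGal/m
Combined elevation correction = 0.2234821 × 2105.2 = 470.5 mGal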